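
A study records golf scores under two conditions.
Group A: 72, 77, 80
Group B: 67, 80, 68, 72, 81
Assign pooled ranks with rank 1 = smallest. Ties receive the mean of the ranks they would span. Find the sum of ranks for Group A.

15

Sorted (ascending): 67, 68, 72, 72, 77, 80, 80, 81
The 2 values of 72 occupy positions 3–4 → average rank (3+4)/2 = 3.5.
The 2 values of 80 occupy positions 6–7 → average rank (6+7)/2 = 6.5.
Group A values → pooled ranks: 72→3.5, 77→5, 80→6.5
Rank sum = 3.5 + 5 + 6.5 = 15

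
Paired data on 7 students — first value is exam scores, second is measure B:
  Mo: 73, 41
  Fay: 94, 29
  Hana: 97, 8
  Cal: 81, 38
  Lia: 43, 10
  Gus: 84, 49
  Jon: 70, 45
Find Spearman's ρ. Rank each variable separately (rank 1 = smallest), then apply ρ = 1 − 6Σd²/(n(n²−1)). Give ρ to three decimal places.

Ranks of variable 1: 3, 6, 7, 4, 1, 5, 2
Ranks of variable 2: 5, 3, 1, 4, 2, 7, 6
d = r₁ − r₂: -2, 3, 6, 0, -1, -2, -4
d²: 4, 9, 36, 0, 1, 4, 16; Σd² = 70
ρ = 1 − 6·70/(7·48) = 1 − 420/336 = -0.250

-0.250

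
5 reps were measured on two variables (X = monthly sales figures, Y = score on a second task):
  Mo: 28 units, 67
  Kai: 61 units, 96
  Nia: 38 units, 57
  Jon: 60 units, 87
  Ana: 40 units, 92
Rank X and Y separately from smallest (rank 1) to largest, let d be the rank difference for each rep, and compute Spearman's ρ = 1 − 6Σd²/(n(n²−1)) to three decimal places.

Ranks of variable 1: 1, 5, 2, 4, 3
Ranks of variable 2: 2, 5, 1, 3, 4
d = r₁ − r₂: -1, 0, 1, 1, -1
d²: 1, 0, 1, 1, 1; Σd² = 4
ρ = 1 − 6·4/(5·24) = 1 − 24/120 = 0.800

0.800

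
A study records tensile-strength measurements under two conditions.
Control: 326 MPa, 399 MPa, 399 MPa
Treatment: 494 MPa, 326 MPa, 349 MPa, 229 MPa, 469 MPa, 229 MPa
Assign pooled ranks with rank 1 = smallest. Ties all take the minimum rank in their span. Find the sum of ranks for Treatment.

Sorted (ascending): 229, 229, 326, 326, 349, 399, 399, 469, 494
The 2 values of 229 occupy positions 1–2 → each gets rank 1.
The 2 values of 326 occupy positions 3–4 → each gets rank 3.
The 2 values of 399 occupy positions 6–7 → each gets rank 6.
Treatment values → pooled ranks: 494→9, 326→3, 349→5, 229→1, 469→8, 229→1
Rank sum = 9 + 3 + 5 + 1 + 8 + 1 = 27

27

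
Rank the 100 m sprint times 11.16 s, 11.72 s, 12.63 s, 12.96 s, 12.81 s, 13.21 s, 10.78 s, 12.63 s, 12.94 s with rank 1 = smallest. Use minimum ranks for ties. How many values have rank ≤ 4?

5

Sorted (ascending): 10.78, 11.16, 11.72, 12.63, 12.63, 12.81, 12.94, 12.96, 13.21
The 2 values of 12.63 occupy positions 4–5 → each gets rank 4.
Ranks ≤ 4: {1, 2, 3, 4, 4} → 5 values.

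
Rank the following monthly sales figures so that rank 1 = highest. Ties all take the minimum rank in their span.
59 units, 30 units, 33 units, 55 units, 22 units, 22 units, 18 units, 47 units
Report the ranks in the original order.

Sorted (descending): 59, 55, 47, 33, 30, 22, 22, 18
The 2 values of 22 occupy positions 6–7 → each gets rank 6.

1, 5, 4, 2, 6, 6, 8, 3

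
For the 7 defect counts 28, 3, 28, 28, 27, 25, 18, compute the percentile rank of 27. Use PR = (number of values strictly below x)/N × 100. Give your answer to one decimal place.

42.9

N = 7.
Strictly below 27: 3. Equal to 27: 1.
PR = 3/7 × 100 = 42.9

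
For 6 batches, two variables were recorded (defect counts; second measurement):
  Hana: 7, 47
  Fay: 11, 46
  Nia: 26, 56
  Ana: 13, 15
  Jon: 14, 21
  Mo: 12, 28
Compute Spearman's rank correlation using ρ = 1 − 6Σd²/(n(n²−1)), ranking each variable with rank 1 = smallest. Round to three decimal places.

Ranks of variable 1: 1, 2, 6, 4, 5, 3
Ranks of variable 2: 5, 4, 6, 1, 2, 3
d = r₁ − r₂: -4, -2, 0, 3, 3, 0
d²: 16, 4, 0, 9, 9, 0; Σd² = 38
ρ = 1 − 6·38/(6·35) = 1 − 228/210 = -0.086

-0.086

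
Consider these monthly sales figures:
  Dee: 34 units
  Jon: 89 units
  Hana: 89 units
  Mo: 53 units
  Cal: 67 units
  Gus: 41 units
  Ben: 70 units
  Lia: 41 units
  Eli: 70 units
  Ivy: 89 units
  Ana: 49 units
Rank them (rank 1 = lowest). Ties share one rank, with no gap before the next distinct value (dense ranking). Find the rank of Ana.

Sorted (ascending): 34, 41, 41, 49, 53, 67, 70, 70, 89, 89, 89
The 2 values of 41 share dense rank 2.
The 2 values of 70 share dense rank 6.
The 3 values of 89 share dense rank 7.
Remaining distinct values take the next consecutive integers.
Ana has value 49 units → rank 3.

3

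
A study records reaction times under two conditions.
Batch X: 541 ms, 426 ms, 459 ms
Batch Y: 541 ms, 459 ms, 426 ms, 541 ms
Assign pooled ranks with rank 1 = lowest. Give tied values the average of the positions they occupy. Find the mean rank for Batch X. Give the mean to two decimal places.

3.67

Sorted (ascending): 426, 426, 459, 459, 541, 541, 541
The 2 values of 426 occupy positions 1–2 → average rank (1+2)/2 = 1.5.
The 2 values of 459 occupy positions 3–4 → average rank (3+4)/2 = 3.5.
The 3 values of 541 occupy positions 5–7 → average rank 6.
Batch X values → pooled ranks: 541→6, 426→1.5, 459→3.5
Mean rank = (6 + 1.5 + 3.5) / 3 = 3.67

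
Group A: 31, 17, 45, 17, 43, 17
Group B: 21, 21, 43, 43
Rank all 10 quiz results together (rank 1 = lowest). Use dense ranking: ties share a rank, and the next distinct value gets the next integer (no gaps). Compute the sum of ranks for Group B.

Sorted (ascending): 17, 17, 17, 21, 21, 31, 43, 43, 43, 45
The 3 values of 17 share dense rank 1.
The 2 values of 21 share dense rank 2.
The 3 values of 43 share dense rank 4.
Remaining distinct values take the next consecutive integers.
Group B values → pooled ranks: 21→2, 21→2, 43→4, 43→4
Rank sum = 2 + 2 + 4 + 4 = 12

12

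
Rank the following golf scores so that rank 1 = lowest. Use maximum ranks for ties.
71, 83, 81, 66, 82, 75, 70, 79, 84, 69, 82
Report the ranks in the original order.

Sorted (ascending): 66, 69, 70, 71, 75, 79, 81, 82, 82, 83, 84
The 2 values of 82 occupy positions 8–9 → each gets rank 9.

4, 10, 7, 1, 9, 5, 3, 6, 11, 2, 9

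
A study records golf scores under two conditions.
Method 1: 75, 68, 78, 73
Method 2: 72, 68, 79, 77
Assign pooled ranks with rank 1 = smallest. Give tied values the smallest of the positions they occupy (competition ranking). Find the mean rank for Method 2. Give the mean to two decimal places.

Sorted (ascending): 68, 68, 72, 73, 75, 77, 78, 79
The 2 values of 68 occupy positions 1–2 → each gets rank 1.
Method 2 values → pooled ranks: 72→3, 68→1, 79→8, 77→6
Mean rank = (3 + 1 + 8 + 6) / 4 = 4.50

4.50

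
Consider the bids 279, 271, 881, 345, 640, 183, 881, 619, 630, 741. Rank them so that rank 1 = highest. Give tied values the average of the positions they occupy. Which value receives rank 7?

Sorted (descending): 881, 881, 741, 640, 630, 619, 345, 279, 271, 183
The 2 values of 881 occupy positions 1–2 → average rank (1+2)/2 = 1.5.
Rank 7 → value 345.

345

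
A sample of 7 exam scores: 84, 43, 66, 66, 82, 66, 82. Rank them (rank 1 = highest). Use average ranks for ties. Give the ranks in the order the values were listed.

Sorted (descending): 84, 82, 82, 66, 66, 66, 43
The 2 values of 82 occupy positions 2–3 → average rank (2+3)/2 = 2.5.
The 3 values of 66 occupy positions 4–6 → average rank 5.

1, 7, 5, 5, 2.5, 5, 2.5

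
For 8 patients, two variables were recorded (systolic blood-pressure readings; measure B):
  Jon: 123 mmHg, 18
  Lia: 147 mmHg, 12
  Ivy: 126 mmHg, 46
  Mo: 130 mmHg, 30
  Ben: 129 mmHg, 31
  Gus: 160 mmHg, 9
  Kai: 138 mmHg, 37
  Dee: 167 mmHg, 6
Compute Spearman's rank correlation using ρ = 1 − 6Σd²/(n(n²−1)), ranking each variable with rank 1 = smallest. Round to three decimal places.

Ranks of variable 1: 1, 6, 2, 4, 3, 7, 5, 8
Ranks of variable 2: 4, 3, 8, 5, 6, 2, 7, 1
d = r₁ − r₂: -3, 3, -6, -1, -3, 5, -2, 7
d²: 9, 9, 36, 1, 9, 25, 4, 49; Σd² = 142
ρ = 1 − 6·142/(8·63) = 1 − 852/504 = -0.690

-0.690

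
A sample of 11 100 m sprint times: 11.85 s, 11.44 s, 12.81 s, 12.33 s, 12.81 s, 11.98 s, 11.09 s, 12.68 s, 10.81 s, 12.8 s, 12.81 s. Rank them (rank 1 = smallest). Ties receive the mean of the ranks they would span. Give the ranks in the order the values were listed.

Sorted (ascending): 10.81, 11.09, 11.44, 11.85, 11.98, 12.33, 12.68, 12.8, 12.81, 12.81, 12.81
The 3 values of 12.81 occupy positions 9–11 → average rank 10.

4, 3, 10, 6, 10, 5, 2, 7, 1, 8, 10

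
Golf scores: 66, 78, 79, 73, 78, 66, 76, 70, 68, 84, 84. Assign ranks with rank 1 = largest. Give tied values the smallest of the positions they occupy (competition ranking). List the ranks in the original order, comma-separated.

10, 4, 3, 7, 4, 10, 6, 8, 9, 1, 1

Sorted (descending): 84, 84, 79, 78, 78, 76, 73, 70, 68, 66, 66
The 2 values of 84 occupy positions 1–2 → each gets rank 1.
The 2 values of 78 occupy positions 4–5 → each gets rank 4.
The 2 values of 66 occupy positions 10–11 → each gets rank 10.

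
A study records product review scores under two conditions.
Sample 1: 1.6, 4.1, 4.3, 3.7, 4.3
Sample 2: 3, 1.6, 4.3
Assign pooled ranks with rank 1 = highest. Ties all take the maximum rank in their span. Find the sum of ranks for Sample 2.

Sorted (descending): 4.3, 4.3, 4.3, 4.1, 3.7, 3, 1.6, 1.6
The 3 values of 4.3 occupy positions 1–3 → each gets rank 3.
The 2 values of 1.6 occupy positions 7–8 → each gets rank 8.
Sample 2 values → pooled ranks: 3→6, 1.6→8, 4.3→3
Rank sum = 6 + 8 + 3 = 17

17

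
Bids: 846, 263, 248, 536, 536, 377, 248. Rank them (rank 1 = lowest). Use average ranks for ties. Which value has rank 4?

Sorted (ascending): 248, 248, 263, 377, 536, 536, 846
The 2 values of 248 occupy positions 1–2 → average rank (1+2)/2 = 1.5.
The 2 values of 536 occupy positions 5–6 → average rank (5+6)/2 = 5.5.
Rank 4 → value 377.

377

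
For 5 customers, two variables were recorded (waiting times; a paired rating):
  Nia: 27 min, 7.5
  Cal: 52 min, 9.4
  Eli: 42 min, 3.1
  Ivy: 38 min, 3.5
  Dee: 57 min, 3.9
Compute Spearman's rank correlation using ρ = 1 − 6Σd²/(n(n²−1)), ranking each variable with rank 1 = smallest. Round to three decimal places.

0.100

Ranks of variable 1: 1, 4, 3, 2, 5
Ranks of variable 2: 4, 5, 1, 2, 3
d = r₁ − r₂: -3, -1, 2, 0, 2
d²: 9, 1, 4, 0, 4; Σd² = 18
ρ = 1 − 6·18/(5·24) = 1 − 108/120 = 0.100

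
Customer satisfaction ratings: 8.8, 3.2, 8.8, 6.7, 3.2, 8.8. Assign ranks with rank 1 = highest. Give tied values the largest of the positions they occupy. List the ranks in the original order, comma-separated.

3, 6, 3, 4, 6, 3

Sorted (descending): 8.8, 8.8, 8.8, 6.7, 3.2, 3.2
The 3 values of 8.8 occupy positions 1–3 → each gets rank 3.
The 2 values of 3.2 occupy positions 5–6 → each gets rank 6.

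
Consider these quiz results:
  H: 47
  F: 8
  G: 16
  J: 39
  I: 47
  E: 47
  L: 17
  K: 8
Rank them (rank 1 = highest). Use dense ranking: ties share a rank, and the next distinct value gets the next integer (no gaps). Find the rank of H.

1

Sorted (descending): 47, 47, 47, 39, 17, 16, 8, 8
The 3 values of 47 share dense rank 1.
The 2 values of 8 share dense rank 5.
Remaining distinct values take the next consecutive integers.
H has value 47 → rank 1.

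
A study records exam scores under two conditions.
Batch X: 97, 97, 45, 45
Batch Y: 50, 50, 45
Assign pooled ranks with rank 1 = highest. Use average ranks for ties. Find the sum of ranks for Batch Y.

Sorted (descending): 97, 97, 50, 50, 45, 45, 45
The 2 values of 97 occupy positions 1–2 → average rank (1+2)/2 = 1.5.
The 2 values of 50 occupy positions 3–4 → average rank (3+4)/2 = 3.5.
The 3 values of 45 occupy positions 5–7 → average rank 6.
Batch Y values → pooled ranks: 50→3.5, 50→3.5, 45→6
Rank sum = 3.5 + 3.5 + 6 = 13

13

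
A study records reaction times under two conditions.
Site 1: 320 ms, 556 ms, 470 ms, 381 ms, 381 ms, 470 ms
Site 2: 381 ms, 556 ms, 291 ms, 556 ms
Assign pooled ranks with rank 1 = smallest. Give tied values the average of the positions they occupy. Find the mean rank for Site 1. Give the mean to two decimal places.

5.33

Sorted (ascending): 291, 320, 381, 381, 381, 470, 470, 556, 556, 556
The 3 values of 381 occupy positions 3–5 → average rank 4.
The 2 values of 470 occupy positions 6–7 → average rank (6+7)/2 = 6.5.
The 3 values of 556 occupy positions 8–10 → average rank 9.
Site 1 values → pooled ranks: 320→2, 556→9, 470→6.5, 381→4, 381→4, 470→6.5
Mean rank = (2 + 9 + 6.5 + 4 + 4 + 6.5) / 6 = 5.33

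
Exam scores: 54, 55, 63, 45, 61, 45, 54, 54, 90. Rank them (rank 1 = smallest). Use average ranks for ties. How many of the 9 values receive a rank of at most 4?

5

Sorted (ascending): 45, 45, 54, 54, 54, 55, 61, 63, 90
The 2 values of 45 occupy positions 1–2 → average rank (1+2)/2 = 1.5.
The 3 values of 54 occupy positions 3–5 → average rank 4.
Ranks ≤ 4: {1.5, 1.5, 4, 4, 4} → 5 values.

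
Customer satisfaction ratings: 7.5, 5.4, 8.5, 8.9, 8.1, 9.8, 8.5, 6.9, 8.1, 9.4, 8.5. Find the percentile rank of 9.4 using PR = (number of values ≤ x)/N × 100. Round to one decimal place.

90.9

N = 11.
Strictly below 9.4: 9. Equal to 9.4: 1.
PR = 10/11 × 100 = 90.9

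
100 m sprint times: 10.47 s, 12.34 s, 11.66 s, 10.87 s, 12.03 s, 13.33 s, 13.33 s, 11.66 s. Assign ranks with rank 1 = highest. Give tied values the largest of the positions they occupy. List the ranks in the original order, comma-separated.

Sorted (descending): 13.33, 13.33, 12.34, 12.03, 11.66, 11.66, 10.87, 10.47
The 2 values of 13.33 occupy positions 1–2 → each gets rank 2.
The 2 values of 11.66 occupy positions 5–6 → each gets rank 6.

8, 3, 6, 7, 4, 2, 2, 6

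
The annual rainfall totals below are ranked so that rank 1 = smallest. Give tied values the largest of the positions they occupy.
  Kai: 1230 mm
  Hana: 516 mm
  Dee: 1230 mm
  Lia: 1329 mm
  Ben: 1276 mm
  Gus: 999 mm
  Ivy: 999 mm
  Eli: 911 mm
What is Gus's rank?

Sorted (ascending): 516, 911, 999, 999, 1230, 1230, 1276, 1329
The 2 values of 999 occupy positions 3–4 → each gets rank 4.
The 2 values of 1230 occupy positions 5–6 → each gets rank 6.
Gus has value 999 mm → rank 4.

4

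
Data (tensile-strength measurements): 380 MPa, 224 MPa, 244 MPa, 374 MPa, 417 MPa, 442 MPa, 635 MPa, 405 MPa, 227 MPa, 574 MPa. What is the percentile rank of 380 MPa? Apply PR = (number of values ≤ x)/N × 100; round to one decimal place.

50.0

N = 10.
Strictly below 380: 4. Equal to 380: 1.
PR = 5/10 × 100 = 50.0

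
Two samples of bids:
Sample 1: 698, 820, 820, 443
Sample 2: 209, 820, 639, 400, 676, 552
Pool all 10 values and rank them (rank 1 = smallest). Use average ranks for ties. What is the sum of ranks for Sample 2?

Sorted (ascending): 209, 400, 443, 552, 639, 676, 698, 820, 820, 820
The 3 values of 820 occupy positions 8–10 → average rank 9.
Sample 2 values → pooled ranks: 209→1, 820→9, 639→5, 400→2, 676→6, 552→4
Rank sum = 1 + 9 + 5 + 2 + 6 + 4 = 27

27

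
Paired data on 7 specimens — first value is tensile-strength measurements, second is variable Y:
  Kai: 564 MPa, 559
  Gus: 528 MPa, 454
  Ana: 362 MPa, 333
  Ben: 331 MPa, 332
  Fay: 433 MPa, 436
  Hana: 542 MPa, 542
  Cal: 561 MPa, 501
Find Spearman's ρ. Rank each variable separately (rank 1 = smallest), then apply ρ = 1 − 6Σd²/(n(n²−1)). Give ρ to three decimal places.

Ranks of variable 1: 7, 4, 2, 1, 3, 5, 6
Ranks of variable 2: 7, 4, 2, 1, 3, 6, 5
d = r₁ − r₂: 0, 0, 0, 0, 0, -1, 1
d²: 0, 0, 0, 0, 0, 1, 1; Σd² = 2
ρ = 1 − 6·2/(7·48) = 1 − 12/336 = 0.964

0.964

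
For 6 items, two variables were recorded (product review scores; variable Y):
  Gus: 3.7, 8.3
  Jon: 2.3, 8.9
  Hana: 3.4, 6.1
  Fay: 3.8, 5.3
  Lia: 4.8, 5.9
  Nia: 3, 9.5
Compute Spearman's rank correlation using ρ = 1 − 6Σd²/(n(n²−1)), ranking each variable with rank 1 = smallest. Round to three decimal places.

-0.829

Ranks of variable 1: 4, 1, 3, 5, 6, 2
Ranks of variable 2: 4, 5, 3, 1, 2, 6
d = r₁ − r₂: 0, -4, 0, 4, 4, -4
d²: 0, 16, 0, 16, 16, 16; Σd² = 64
ρ = 1 − 6·64/(6·35) = 1 − 384/210 = -0.829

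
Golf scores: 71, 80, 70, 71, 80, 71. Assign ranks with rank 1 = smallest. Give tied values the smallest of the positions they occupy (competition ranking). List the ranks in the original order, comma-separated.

2, 5, 1, 2, 5, 2

Sorted (ascending): 70, 71, 71, 71, 80, 80
The 3 values of 71 occupy positions 2–4 → each gets rank 2.
The 2 values of 80 occupy positions 5–6 → each gets rank 5.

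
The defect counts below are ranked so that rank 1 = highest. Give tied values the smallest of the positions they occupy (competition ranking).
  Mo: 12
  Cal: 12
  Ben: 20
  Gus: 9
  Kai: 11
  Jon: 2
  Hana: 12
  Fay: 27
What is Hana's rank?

3

Sorted (descending): 27, 20, 12, 12, 12, 11, 9, 2
The 3 values of 12 occupy positions 3–5 → each gets rank 3.
Hana has value 12 → rank 3.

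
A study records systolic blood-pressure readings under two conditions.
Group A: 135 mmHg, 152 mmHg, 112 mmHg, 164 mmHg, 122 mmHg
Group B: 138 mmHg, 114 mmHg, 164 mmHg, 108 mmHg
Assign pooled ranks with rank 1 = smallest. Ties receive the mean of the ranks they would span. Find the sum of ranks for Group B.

18.5

Sorted (ascending): 108, 112, 114, 122, 135, 138, 152, 164, 164
The 2 values of 164 occupy positions 8–9 → average rank (8+9)/2 = 8.5.
Group B values → pooled ranks: 138→6, 114→3, 164→8.5, 108→1
Rank sum = 6 + 3 + 8.5 + 1 = 18.5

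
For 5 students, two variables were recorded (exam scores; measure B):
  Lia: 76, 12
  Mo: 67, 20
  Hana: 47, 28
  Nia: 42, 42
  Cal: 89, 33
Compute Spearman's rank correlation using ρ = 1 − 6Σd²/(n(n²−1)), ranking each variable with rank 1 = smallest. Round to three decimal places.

Ranks of variable 1: 4, 3, 2, 1, 5
Ranks of variable 2: 1, 2, 3, 5, 4
d = r₁ − r₂: 3, 1, -1, -4, 1
d²: 9, 1, 1, 16, 1; Σd² = 28
ρ = 1 − 6·28/(5·24) = 1 − 168/120 = -0.400

-0.400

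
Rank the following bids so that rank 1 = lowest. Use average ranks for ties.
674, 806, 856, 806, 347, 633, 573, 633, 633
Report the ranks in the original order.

6, 7.5, 9, 7.5, 1, 4, 2, 4, 4

Sorted (ascending): 347, 573, 633, 633, 633, 674, 806, 806, 856
The 3 values of 633 occupy positions 3–5 → average rank 4.
The 2 values of 806 occupy positions 7–8 → average rank (7+8)/2 = 7.5.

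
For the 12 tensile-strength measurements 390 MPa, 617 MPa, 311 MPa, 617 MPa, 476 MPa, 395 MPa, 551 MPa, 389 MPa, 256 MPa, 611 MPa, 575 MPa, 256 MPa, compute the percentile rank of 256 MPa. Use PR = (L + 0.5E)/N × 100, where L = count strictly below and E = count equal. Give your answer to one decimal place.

8.3

N = 12.
Strictly below 256: 0. Equal to 256: 2.
PR = (0 + 0.5·2)/12 × 100 = 8.3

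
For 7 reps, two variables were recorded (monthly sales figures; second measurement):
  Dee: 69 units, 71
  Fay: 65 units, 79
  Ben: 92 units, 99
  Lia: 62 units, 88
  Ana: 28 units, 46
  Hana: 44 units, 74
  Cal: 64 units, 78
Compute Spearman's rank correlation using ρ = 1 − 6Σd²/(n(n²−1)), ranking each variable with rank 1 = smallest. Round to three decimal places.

Ranks of variable 1: 6, 5, 7, 3, 1, 2, 4
Ranks of variable 2: 2, 5, 7, 6, 1, 3, 4
d = r₁ − r₂: 4, 0, 0, -3, 0, -1, 0
d²: 16, 0, 0, 9, 0, 1, 0; Σd² = 26
ρ = 1 − 6·26/(7·48) = 1 − 156/336 = 0.536

0.536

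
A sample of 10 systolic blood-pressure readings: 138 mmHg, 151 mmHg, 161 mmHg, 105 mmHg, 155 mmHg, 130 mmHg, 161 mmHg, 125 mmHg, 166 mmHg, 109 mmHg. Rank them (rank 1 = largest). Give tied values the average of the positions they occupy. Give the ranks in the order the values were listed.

6, 5, 2.5, 10, 4, 7, 2.5, 8, 1, 9

Sorted (descending): 166, 161, 161, 155, 151, 138, 130, 125, 109, 105
The 2 values of 161 occupy positions 2–3 → average rank (2+3)/2 = 2.5.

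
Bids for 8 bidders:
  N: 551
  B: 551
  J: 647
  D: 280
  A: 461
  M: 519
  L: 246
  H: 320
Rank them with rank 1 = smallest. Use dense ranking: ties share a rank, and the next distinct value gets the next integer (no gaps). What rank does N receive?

6

Sorted (ascending): 246, 280, 320, 461, 519, 551, 551, 647
The 2 values of 551 share dense rank 6.
Remaining distinct values take the next consecutive integers.
N has value 551 → rank 6.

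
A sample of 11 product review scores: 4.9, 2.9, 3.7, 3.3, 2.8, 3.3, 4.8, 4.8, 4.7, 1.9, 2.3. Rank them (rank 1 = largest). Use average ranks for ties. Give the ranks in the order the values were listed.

1, 8, 5, 6.5, 9, 6.5, 2.5, 2.5, 4, 11, 10

Sorted (descending): 4.9, 4.8, 4.8, 4.7, 3.7, 3.3, 3.3, 2.9, 2.8, 2.3, 1.9
The 2 values of 4.8 occupy positions 2–3 → average rank (2+3)/2 = 2.5.
The 2 values of 3.3 occupy positions 6–7 → average rank (6+7)/2 = 6.5.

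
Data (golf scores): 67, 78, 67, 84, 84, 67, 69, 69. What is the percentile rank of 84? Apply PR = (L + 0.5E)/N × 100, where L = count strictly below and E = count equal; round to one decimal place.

N = 8.
Strictly below 84: 6. Equal to 84: 2.
PR = (6 + 0.5·2)/8 × 100 = 87.5

87.5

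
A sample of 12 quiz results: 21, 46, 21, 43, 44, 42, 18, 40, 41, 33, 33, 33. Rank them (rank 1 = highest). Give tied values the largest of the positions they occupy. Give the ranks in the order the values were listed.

Sorted (descending): 46, 44, 43, 42, 41, 40, 33, 33, 33, 21, 21, 18
The 3 values of 33 occupy positions 7–9 → each gets rank 9.
The 2 values of 21 occupy positions 10–11 → each gets rank 11.

11, 1, 11, 3, 2, 4, 12, 6, 5, 9, 9, 9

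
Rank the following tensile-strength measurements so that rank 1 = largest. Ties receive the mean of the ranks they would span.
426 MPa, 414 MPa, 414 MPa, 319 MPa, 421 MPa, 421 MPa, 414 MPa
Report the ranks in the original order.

Sorted (descending): 426, 421, 421, 414, 414, 414, 319
The 2 values of 421 occupy positions 2–3 → average rank (2+3)/2 = 2.5.
The 3 values of 414 occupy positions 4–6 → average rank 5.

1, 5, 5, 7, 2.5, 2.5, 5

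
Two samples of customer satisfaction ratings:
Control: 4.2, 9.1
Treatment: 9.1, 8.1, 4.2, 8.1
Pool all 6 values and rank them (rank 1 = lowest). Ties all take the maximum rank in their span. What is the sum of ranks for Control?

Sorted (ascending): 4.2, 4.2, 8.1, 8.1, 9.1, 9.1
The 2 values of 4.2 occupy positions 1–2 → each gets rank 2.
The 2 values of 8.1 occupy positions 3–4 → each gets rank 4.
The 2 values of 9.1 occupy positions 5–6 → each gets rank 6.
Control values → pooled ranks: 4.2→2, 9.1→6
Rank sum = 2 + 6 = 8

8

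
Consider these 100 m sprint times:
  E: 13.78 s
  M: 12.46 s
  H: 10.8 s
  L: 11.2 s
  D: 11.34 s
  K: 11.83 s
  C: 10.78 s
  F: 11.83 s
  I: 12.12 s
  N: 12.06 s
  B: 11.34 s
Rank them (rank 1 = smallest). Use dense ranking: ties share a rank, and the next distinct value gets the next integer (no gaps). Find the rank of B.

Sorted (ascending): 10.78, 10.8, 11.2, 11.34, 11.34, 11.83, 11.83, 12.06, 12.12, 12.46, 13.78
The 2 values of 11.34 share dense rank 4.
The 2 values of 11.83 share dense rank 5.
Remaining distinct values take the next consecutive integers.
B has value 11.34 s → rank 4.

4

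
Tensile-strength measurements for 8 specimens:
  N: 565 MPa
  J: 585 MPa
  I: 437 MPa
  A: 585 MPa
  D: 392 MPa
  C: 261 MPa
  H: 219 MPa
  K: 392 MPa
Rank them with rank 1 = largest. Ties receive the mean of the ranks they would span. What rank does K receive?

5.5

Sorted (descending): 585, 585, 565, 437, 392, 392, 261, 219
The 2 values of 585 occupy positions 1–2 → average rank (1+2)/2 = 1.5.
The 2 values of 392 occupy positions 5–6 → average rank (5+6)/2 = 5.5.
K has value 392 MPa → rank 5.5.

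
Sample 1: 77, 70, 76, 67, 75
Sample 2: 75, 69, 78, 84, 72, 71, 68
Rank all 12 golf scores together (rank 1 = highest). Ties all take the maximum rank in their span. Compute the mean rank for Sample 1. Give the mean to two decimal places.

6.80

Sorted (descending): 84, 78, 77, 76, 75, 75, 72, 71, 70, 69, 68, 67
The 2 values of 75 occupy positions 5–6 → each gets rank 6.
Sample 1 values → pooled ranks: 77→3, 70→9, 76→4, 67→12, 75→6
Mean rank = (3 + 9 + 4 + 12 + 6) / 5 = 6.80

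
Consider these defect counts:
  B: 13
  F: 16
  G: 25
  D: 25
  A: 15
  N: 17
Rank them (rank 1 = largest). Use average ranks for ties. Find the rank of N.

Sorted (descending): 25, 25, 17, 16, 15, 13
The 2 values of 25 occupy positions 1–2 → average rank (1+2)/2 = 1.5.
N has value 17 → rank 3.

3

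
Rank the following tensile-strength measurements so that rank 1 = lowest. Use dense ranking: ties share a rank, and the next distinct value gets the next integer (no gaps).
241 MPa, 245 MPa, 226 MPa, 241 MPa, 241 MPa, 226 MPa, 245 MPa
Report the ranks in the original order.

Sorted (ascending): 226, 226, 241, 241, 241, 245, 245
The 2 values of 226 share dense rank 1.
The 3 values of 241 share dense rank 2.
The 2 values of 245 share dense rank 3.

2, 3, 1, 2, 2, 1, 3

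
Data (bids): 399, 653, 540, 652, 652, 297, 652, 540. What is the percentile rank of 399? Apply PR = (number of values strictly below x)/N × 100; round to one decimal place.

N = 8.
Strictly below 399: 1. Equal to 399: 1.
PR = 1/8 × 100 = 12.5

12.5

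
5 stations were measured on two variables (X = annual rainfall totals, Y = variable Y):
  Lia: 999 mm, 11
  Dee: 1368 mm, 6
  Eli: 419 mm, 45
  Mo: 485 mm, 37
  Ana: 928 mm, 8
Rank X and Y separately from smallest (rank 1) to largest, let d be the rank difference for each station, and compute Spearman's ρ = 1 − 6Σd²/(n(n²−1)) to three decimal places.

-0.900

Ranks of variable 1: 4, 5, 1, 2, 3
Ranks of variable 2: 3, 1, 5, 4, 2
d = r₁ − r₂: 1, 4, -4, -2, 1
d²: 1, 16, 16, 4, 1; Σd² = 38
ρ = 1 − 6·38/(5·24) = 1 − 228/120 = -0.900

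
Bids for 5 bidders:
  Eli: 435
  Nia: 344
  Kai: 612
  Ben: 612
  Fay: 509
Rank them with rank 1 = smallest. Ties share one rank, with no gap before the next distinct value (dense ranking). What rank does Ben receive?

Sorted (ascending): 344, 435, 509, 612, 612
The 2 values of 612 share dense rank 4.
Remaining distinct values take the next consecutive integers.
Ben has value 612 → rank 4.

4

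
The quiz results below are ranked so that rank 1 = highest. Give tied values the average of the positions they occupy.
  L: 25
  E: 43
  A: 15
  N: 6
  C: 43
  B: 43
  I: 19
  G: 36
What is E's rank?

2

Sorted (descending): 43, 43, 43, 36, 25, 19, 15, 6
The 3 values of 43 occupy positions 1–3 → average rank 2.
E has value 43 → rank 2.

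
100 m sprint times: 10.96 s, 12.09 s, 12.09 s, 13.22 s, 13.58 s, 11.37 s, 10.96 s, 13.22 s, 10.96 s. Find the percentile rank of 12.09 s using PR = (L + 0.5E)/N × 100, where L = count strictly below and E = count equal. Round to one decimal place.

55.6

N = 9.
Strictly below 12.09: 4. Equal to 12.09: 2.
PR = (4 + 0.5·2)/9 × 100 = 55.6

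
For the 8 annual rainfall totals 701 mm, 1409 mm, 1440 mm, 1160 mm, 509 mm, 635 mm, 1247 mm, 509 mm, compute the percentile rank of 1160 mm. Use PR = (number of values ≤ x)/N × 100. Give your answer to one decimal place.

62.5

N = 8.
Strictly below 1160: 4. Equal to 1160: 1.
PR = 5/8 × 100 = 62.5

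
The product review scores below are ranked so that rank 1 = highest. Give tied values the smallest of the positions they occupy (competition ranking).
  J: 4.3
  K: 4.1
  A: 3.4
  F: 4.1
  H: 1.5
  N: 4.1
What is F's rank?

2

Sorted (descending): 4.3, 4.1, 4.1, 4.1, 3.4, 1.5
The 3 values of 4.1 occupy positions 2–4 → each gets rank 2.
F has value 4.1 → rank 2.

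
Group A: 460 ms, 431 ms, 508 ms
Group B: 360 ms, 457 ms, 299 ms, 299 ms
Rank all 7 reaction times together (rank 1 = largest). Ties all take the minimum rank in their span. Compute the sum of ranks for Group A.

Sorted (descending): 508, 460, 457, 431, 360, 299, 299
The 2 values of 299 occupy positions 6–7 → each gets rank 6.
Group A values → pooled ranks: 460→2, 431→4, 508→1
Rank sum = 2 + 4 + 1 = 7

7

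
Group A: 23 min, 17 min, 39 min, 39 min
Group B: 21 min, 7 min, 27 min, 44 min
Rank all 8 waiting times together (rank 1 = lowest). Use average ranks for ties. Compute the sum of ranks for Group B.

Sorted (ascending): 7, 17, 21, 23, 27, 39, 39, 44
The 2 values of 39 occupy positions 6–7 → average rank (6+7)/2 = 6.5.
Group B values → pooled ranks: 21→3, 7→1, 27→5, 44→8
Rank sum = 3 + 1 + 5 + 8 = 17

17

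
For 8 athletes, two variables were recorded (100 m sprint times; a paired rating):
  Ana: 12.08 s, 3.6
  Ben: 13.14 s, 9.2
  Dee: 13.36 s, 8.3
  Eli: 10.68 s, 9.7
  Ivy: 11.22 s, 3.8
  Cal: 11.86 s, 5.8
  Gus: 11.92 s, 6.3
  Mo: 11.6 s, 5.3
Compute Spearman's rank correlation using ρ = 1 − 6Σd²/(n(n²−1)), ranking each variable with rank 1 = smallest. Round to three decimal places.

0.071

Ranks of variable 1: 6, 7, 8, 1, 2, 4, 5, 3
Ranks of variable 2: 1, 7, 6, 8, 2, 4, 5, 3
d = r₁ − r₂: 5, 0, 2, -7, 0, 0, 0, 0
d²: 25, 0, 4, 49, 0, 0, 0, 0; Σd² = 78
ρ = 1 − 6·78/(8·63) = 1 − 468/504 = 0.071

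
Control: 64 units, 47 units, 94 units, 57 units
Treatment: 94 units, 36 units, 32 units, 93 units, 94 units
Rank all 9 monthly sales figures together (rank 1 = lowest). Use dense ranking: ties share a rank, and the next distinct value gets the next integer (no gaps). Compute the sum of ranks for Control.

Sorted (ascending): 32, 36, 47, 57, 64, 93, 94, 94, 94
The 3 values of 94 share dense rank 7.
Remaining distinct values take the next consecutive integers.
Control values → pooled ranks: 64→5, 47→3, 94→7, 57→4
Rank sum = 5 + 3 + 7 + 4 = 19

19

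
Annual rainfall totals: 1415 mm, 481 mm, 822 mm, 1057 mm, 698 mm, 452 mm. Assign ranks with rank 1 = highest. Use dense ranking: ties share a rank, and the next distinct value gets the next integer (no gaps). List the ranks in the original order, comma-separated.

Sorted (descending): 1415, 1057, 822, 698, 481, 452
No ties — each value takes its position as its rank.

1, 5, 3, 2, 4, 6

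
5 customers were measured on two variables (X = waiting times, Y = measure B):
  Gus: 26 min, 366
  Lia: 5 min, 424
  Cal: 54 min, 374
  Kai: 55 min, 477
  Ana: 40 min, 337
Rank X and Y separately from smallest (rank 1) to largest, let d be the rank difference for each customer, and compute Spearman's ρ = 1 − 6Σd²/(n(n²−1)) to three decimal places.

0.300

Ranks of variable 1: 2, 1, 4, 5, 3
Ranks of variable 2: 2, 4, 3, 5, 1
d = r₁ − r₂: 0, -3, 1, 0, 2
d²: 0, 9, 1, 0, 4; Σd² = 14
ρ = 1 − 6·14/(5·24) = 1 − 84/120 = 0.300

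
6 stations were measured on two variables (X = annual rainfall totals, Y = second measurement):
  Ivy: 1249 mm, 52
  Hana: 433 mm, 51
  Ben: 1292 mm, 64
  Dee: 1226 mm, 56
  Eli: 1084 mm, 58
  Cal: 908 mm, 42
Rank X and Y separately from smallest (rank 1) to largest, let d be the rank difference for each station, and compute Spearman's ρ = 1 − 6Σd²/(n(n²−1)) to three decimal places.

Ranks of variable 1: 5, 1, 6, 4, 3, 2
Ranks of variable 2: 3, 2, 6, 4, 5, 1
d = r₁ − r₂: 2, -1, 0, 0, -2, 1
d²: 4, 1, 0, 0, 4, 1; Σd² = 10
ρ = 1 − 6·10/(6·35) = 1 − 60/210 = 0.714

0.714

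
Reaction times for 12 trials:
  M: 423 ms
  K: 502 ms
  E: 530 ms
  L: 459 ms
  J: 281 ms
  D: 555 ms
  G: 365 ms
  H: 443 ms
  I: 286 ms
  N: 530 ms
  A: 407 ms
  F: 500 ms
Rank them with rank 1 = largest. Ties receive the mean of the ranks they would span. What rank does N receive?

Sorted (descending): 555, 530, 530, 502, 500, 459, 443, 423, 407, 365, 286, 281
The 2 values of 530 occupy positions 2–3 → average rank (2+3)/2 = 2.5.
N has value 530 ms → rank 2.5.

2.5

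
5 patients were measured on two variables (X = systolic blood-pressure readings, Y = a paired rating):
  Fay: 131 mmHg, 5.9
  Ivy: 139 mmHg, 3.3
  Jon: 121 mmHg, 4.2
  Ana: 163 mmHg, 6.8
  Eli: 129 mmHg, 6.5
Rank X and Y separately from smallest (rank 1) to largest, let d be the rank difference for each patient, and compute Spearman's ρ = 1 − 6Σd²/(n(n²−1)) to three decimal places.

Ranks of variable 1: 3, 4, 1, 5, 2
Ranks of variable 2: 3, 1, 2, 5, 4
d = r₁ − r₂: 0, 3, -1, 0, -2
d²: 0, 9, 1, 0, 4; Σd² = 14
ρ = 1 − 6·14/(5·24) = 1 − 84/120 = 0.300

0.300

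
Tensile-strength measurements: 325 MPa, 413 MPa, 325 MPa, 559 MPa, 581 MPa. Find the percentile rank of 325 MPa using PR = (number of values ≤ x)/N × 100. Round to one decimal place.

40.0

N = 5.
Strictly below 325: 0. Equal to 325: 2.
PR = 2/5 × 100 = 40.0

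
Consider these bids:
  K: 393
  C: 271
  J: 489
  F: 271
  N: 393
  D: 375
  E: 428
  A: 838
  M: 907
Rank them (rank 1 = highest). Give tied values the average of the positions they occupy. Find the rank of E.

4

Sorted (descending): 907, 838, 489, 428, 393, 393, 375, 271, 271
The 2 values of 393 occupy positions 5–6 → average rank (5+6)/2 = 5.5.
The 2 values of 271 occupy positions 8–9 → average rank (8+9)/2 = 8.5.
E has value 428 → rank 4.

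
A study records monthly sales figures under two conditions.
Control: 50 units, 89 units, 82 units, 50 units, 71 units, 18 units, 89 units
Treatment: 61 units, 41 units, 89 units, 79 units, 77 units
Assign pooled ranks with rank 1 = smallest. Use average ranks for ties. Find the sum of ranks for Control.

45

Sorted (ascending): 18, 41, 50, 50, 61, 71, 77, 79, 82, 89, 89, 89
The 2 values of 50 occupy positions 3–4 → average rank (3+4)/2 = 3.5.
The 3 values of 89 occupy positions 10–12 → average rank 11.
Control values → pooled ranks: 50→3.5, 89→11, 82→9, 50→3.5, 71→6, 18→1, 89→11
Rank sum = 3.5 + 11 + 9 + 3.5 + 6 + 1 + 11 = 45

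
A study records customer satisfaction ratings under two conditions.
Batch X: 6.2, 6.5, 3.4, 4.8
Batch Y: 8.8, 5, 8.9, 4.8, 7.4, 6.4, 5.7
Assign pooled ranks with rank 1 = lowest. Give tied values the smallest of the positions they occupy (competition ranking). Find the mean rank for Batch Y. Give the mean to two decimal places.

Sorted (ascending): 3.4, 4.8, 4.8, 5, 5.7, 6.2, 6.4, 6.5, 7.4, 8.8, 8.9
The 2 values of 4.8 occupy positions 2–3 → each gets rank 2.
Batch Y values → pooled ranks: 8.8→10, 5→4, 8.9→11, 4.8→2, 7.4→9, 6.4→7, 5.7→5
Mean rank = (10 + 4 + 11 + 2 + 9 + 7 + 5) / 7 = 6.86

6.86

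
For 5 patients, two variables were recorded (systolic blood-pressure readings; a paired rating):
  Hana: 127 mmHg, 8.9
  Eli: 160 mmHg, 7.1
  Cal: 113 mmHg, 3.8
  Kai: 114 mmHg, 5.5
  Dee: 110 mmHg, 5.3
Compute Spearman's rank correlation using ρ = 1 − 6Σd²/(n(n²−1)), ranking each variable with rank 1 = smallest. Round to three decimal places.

Ranks of variable 1: 4, 5, 2, 3, 1
Ranks of variable 2: 5, 4, 1, 3, 2
d = r₁ − r₂: -1, 1, 1, 0, -1
d²: 1, 1, 1, 0, 1; Σd² = 4
ρ = 1 − 6·4/(5·24) = 1 − 24/120 = 0.800

0.800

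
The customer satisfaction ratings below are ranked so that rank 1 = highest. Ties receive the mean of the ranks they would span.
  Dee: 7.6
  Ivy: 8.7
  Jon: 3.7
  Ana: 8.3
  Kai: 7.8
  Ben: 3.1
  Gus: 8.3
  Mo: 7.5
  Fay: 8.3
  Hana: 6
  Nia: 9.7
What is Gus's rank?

Sorted (descending): 9.7, 8.7, 8.3, 8.3, 8.3, 7.8, 7.6, 7.5, 6, 3.7, 3.1
The 3 values of 8.3 occupy positions 3–5 → average rank 4.
Gus has value 8.3 → rank 4.

4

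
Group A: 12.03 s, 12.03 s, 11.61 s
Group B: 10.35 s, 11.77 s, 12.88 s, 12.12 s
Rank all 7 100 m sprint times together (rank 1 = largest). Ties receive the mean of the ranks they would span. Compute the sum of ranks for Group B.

Sorted (descending): 12.88, 12.12, 12.03, 12.03, 11.77, 11.61, 10.35
The 2 values of 12.03 occupy positions 3–4 → average rank (3+4)/2 = 3.5.
Group B values → pooled ranks: 10.35→7, 11.77→5, 12.88→1, 12.12→2
Rank sum = 7 + 5 + 1 + 2 = 15

15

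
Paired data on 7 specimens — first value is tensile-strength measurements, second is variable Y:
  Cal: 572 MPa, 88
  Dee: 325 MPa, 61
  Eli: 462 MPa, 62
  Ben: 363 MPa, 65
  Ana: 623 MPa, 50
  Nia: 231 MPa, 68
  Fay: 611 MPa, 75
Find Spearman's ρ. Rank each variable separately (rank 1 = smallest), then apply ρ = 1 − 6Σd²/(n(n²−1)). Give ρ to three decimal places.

-0.036

Ranks of variable 1: 5, 2, 4, 3, 7, 1, 6
Ranks of variable 2: 7, 2, 3, 4, 1, 5, 6
d = r₁ − r₂: -2, 0, 1, -1, 6, -4, 0
d²: 4, 0, 1, 1, 36, 16, 0; Σd² = 58
ρ = 1 − 6·58/(7·48) = 1 − 348/336 = -0.036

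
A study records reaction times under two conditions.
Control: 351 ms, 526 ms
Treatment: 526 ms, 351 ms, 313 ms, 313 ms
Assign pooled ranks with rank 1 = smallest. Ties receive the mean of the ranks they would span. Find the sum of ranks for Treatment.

Sorted (ascending): 313, 313, 351, 351, 526, 526
The 2 values of 313 occupy positions 1–2 → average rank (1+2)/2 = 1.5.
The 2 values of 351 occupy positions 3–4 → average rank (3+4)/2 = 3.5.
The 2 values of 526 occupy positions 5–6 → average rank (5+6)/2 = 5.5.
Treatment values → pooled ranks: 526→5.5, 351→3.5, 313→1.5, 313→1.5
Rank sum = 5.5 + 3.5 + 1.5 + 1.5 = 12

12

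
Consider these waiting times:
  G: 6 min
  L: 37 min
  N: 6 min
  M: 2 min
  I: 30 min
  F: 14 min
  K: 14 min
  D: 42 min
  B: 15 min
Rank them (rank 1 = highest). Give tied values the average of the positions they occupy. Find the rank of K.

Sorted (descending): 42, 37, 30, 15, 14, 14, 6, 6, 2
The 2 values of 14 occupy positions 5–6 → average rank (5+6)/2 = 5.5.
The 2 values of 6 occupy positions 7–8 → average rank (7+8)/2 = 7.5.
K has value 14 min → rank 5.5.

5.5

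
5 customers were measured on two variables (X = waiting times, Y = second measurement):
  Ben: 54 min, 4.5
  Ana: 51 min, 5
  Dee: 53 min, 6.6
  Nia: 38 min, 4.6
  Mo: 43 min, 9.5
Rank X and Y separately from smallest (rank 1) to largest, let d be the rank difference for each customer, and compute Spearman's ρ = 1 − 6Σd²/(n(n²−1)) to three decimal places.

-0.300

Ranks of variable 1: 5, 3, 4, 1, 2
Ranks of variable 2: 1, 3, 4, 2, 5
d = r₁ − r₂: 4, 0, 0, -1, -3
d²: 16, 0, 0, 1, 9; Σd² = 26
ρ = 1 − 6·26/(5·24) = 1 − 156/120 = -0.300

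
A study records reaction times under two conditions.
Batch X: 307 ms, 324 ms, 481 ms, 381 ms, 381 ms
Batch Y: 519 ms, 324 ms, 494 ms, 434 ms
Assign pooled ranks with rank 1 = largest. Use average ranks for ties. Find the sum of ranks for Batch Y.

14.5

Sorted (descending): 519, 494, 481, 434, 381, 381, 324, 324, 307
The 2 values of 381 occupy positions 5–6 → average rank (5+6)/2 = 5.5.
The 2 values of 324 occupy positions 7–8 → average rank (7+8)/2 = 7.5.
Batch Y values → pooled ranks: 519→1, 324→7.5, 494→2, 434→4
Rank sum = 1 + 7.5 + 2 + 4 = 14.5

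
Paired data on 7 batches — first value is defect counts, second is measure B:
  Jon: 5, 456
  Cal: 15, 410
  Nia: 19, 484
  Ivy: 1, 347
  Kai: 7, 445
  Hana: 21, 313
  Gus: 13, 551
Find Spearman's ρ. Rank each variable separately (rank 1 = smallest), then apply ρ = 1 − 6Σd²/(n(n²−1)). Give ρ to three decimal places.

Ranks of variable 1: 2, 5, 6, 1, 3, 7, 4
Ranks of variable 2: 5, 3, 6, 2, 4, 1, 7
d = r₁ − r₂: -3, 2, 0, -1, -1, 6, -3
d²: 9, 4, 0, 1, 1, 36, 9; Σd² = 60
ρ = 1 − 6·60/(7·48) = 1 − 360/336 = -0.071

-0.071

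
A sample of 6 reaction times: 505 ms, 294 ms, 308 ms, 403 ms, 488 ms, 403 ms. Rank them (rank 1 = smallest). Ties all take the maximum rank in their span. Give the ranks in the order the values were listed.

6, 1, 2, 4, 5, 4

Sorted (ascending): 294, 308, 403, 403, 488, 505
The 2 values of 403 occupy positions 3–4 → each gets rank 4.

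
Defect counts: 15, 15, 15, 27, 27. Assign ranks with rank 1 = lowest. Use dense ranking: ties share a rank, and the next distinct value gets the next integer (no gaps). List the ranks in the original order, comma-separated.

Sorted (ascending): 15, 15, 15, 27, 27
The 3 values of 15 share dense rank 1.
The 2 values of 27 share dense rank 2.

1, 1, 1, 2, 2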